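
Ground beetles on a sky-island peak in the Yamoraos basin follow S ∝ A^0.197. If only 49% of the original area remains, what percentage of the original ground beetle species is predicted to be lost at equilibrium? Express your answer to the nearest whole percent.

13%

S_new/S_old = (A_new/A_old)^z = 0.49^0.197
= exp(0.197 × ln 0.49) = exp(0.197 × -0.7133) = exp(-0.1405) ≈ 0.8689
Fraction lost = 1 − 0.8689 = 0.1311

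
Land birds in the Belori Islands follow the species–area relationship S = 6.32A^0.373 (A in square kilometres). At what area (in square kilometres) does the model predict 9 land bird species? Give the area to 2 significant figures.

2.6 square kilometres

9 = 6.32 × A^0.373  ⇒  A^0.373 = 9/6.32 = 1.424
ln A = ln(1.424) / 0.373 = 0.3535 / 0.373 = 0.9477
A = e^0.9477 ≈ 2.58 square kilometres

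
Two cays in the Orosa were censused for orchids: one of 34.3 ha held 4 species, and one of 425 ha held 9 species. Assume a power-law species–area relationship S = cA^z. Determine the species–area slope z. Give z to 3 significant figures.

Taking logs: ln S = ln c + z ln A, so z = (ln S₂ − ln S₁)/(ln A₂ − ln A₁).
z = ln(9/4) / ln(425/34.3) = ln(2.25) / ln(12.39) = 0.8109 / 2.5169 = 0.3222

0.322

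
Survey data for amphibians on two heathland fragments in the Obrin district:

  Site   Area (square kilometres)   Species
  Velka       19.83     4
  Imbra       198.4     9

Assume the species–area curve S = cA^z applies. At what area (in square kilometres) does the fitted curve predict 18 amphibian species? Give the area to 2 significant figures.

z = ln(9/4) / ln(198.4/19.83) = 0.8109 / 2.3031 = 0.3521
c = 4 / 19.83^0.3521 = 4 / 2.863 = 1.397
A = (18/1.397)^(1/0.3521) ⇒ ln A = ln(12.88)/0.3521 = 7.2589
A = e^7.2589 ≈ 1421 square kilometres

1400 square kilometres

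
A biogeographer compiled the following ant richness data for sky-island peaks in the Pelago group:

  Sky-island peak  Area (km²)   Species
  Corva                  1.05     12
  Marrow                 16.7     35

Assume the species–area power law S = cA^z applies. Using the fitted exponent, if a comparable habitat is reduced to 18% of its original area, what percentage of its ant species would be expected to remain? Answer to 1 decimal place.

z = ln(35/12) / ln(16.7/1.05) = 1.0704 / 2.7666 = 0.3869
S_new/S_old = (A_new/A_old)^z = 0.18^0.3869 = exp(0.3869 × -1.7148) = 0.5151

51.5%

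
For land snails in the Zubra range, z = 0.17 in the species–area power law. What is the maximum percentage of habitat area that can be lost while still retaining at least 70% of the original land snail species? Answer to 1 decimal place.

Need (A_new/A_old)^0.17 = 0.7, so A_new/A_old = 0.7^(1/0.17) = 0.7^5.882
ln(A_new/A_old) = ln 0.7 / 0.17 = -0.3567 / 0.17 = -2.0981
A_new/A_old = e^-2.0981 ≈ 0.1227
Fraction that can be lost = 1 − 0.1227 = 0.8773

87.7%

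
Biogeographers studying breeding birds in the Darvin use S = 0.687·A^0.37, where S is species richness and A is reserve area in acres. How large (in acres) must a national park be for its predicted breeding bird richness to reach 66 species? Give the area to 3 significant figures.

66 = 0.687 × A^0.37  ⇒  A^0.37 = 66/0.687 = 96.07
ln A = ln(96.07) / 0.37 = 4.5651 / 0.37 = 12.3380
A = e^12.3380 ≈ 228215 acres

228000 acres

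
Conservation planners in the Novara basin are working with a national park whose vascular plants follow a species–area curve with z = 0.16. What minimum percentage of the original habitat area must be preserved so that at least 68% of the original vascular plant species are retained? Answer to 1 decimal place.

Need (A_new/A_old)^0.16 = 0.68, so A_new/A_old = 0.68^(1/0.16) = 0.68^6.25
ln(A_new/A_old) = ln 0.68 / 0.16 = -0.3857 / 0.16 = -2.4104
A_new/A_old = e^-2.4104 ≈ 0.08978

9.0%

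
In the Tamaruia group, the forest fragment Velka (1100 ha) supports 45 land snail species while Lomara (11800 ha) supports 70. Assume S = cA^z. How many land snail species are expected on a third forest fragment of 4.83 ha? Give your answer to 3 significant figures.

16.4

z = ln(70/45) / ln(11800/1100) = 0.4418 / 2.3728 = 0.1862
c = 45 / 1100^0.1862 = 45 / 3.684 = 12.21
S₃ = 12.21 × 4.83^0.1862 = 12.21 × 1.341 ≈ 16.38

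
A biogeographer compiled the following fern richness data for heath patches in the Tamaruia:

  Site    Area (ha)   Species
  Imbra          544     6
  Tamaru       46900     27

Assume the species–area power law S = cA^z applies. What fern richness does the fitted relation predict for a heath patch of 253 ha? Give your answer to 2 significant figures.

4.6

z = ln(27/6) / ln(46900/544) = 1.5041 / 4.4568 = 0.3375
c = 6 / 544^0.3375 = 6 / 8.379 = 0.7161
S₃ = 0.7161 × 253^0.3375 = 0.7161 × 6.471 ≈ 4.634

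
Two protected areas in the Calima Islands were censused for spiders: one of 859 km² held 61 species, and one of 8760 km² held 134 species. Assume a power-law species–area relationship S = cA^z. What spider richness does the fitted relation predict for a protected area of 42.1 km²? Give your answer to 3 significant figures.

z = ln(134/61) / ln(8760/859) = 0.7870 / 2.3222 = 0.3389
c = 61 / 859^0.3389 = 61 / 9.87 = 6.181
S₃ = 6.181 × 42.1^0.3389 = 6.181 × 3.552 ≈ 21.95

22.0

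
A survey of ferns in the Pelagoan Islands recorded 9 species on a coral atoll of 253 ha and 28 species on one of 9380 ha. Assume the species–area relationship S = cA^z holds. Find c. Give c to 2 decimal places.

1.58

z = ln(S₂/S₁) / ln(A₂/A₁) = ln(28/9) / ln(9380/253) = 1.1350 / 3.6129 = 0.3141
c = S₁ / A₁^z = 9 / 253^0.3141 = 9 / 5.688 = 1.582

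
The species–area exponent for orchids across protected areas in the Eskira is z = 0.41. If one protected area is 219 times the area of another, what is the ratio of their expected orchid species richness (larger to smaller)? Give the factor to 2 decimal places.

S₂/S₁ = (A₂/A₁)^z = 219^0.41
ln(S₂/S₁) = 0.41 × ln 219 = 0.41 × 5.3891 = 2.2095
S₂/S₁ = e^2.2095 ≈ 9.111

9.11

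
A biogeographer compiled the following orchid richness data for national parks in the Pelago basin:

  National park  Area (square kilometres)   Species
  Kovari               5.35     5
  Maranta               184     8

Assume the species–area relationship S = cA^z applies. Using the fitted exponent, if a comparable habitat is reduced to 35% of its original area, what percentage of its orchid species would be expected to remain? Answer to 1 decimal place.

z = ln(8/5) / ln(184/5.35) = 0.4700 / 3.5378 = 0.1329
S_new/S_old = (A_new/A_old)^z = 0.35^0.1329 = exp(0.1329 × -1.0498) = 0.8698

87.0%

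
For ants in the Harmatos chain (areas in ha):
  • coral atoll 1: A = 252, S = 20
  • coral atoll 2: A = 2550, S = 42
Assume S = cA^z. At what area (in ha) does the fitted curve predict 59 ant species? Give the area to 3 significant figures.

7360 ha

z = ln(42/20) / ln(2550/252) = 0.7419 / 2.3144 = 0.3206
c = 20 / 252^0.3206 = 20 / 5.886 = 3.398
A = (59/3.398)^(1/0.3206) ⇒ ln A = ln(17.36)/0.3206 = 8.9040
A = e^8.9040 ≈ 7362 ha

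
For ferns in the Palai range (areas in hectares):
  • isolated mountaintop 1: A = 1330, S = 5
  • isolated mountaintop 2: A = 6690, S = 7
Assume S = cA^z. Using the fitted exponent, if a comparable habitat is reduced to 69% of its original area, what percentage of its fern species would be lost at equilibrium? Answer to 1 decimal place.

7.4%

z = ln(7/5) / ln(6690/1330) = 0.3365 / 1.6154 = 0.2083
S_new/S_old = (A_new/A_old)^z = 0.69^0.2083 = exp(0.2083 × -0.3711) = 0.9256
Fraction lost = 1 − 0.9256 = 0.07438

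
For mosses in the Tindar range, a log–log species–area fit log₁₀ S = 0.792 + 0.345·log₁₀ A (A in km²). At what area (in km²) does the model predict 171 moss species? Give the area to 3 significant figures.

171 = 6.194 × A^0.345  ⇒  A^0.345 = 171/6.194 = 27.61
ln A = ln(27.61) / 0.345 = 3.3180 / 0.345 = 9.6174
A = e^9.6174 ≈ 15025 km²

15000 km²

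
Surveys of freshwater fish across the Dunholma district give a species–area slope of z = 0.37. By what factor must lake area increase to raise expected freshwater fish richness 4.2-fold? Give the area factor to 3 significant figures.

(A₂/A₁)^0.37 = 4.2, so A₂/A₁ = 4.2^(1/0.37) = 4.2^2.703
ln(A₂/A₁) = ln 4.2 / 0.37 = 1.4351 / 0.37 = 3.8786
A₂/A₁ = e^3.8786 ≈ 48.36

48.4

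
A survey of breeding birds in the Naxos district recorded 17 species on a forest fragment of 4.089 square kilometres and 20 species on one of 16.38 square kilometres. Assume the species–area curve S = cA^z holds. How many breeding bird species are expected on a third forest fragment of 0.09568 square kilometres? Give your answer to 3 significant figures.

z = ln(20/17) / ln(16.38/4.089) = 0.1625 / 1.3878 = 0.1171
c = 17 / 4.089^0.1171 = 17 / 1.179 = 14.42
S₃ = 14.42 × 0.09568^0.1171 = 14.42 × 0.7597 ≈ 10.95

11.0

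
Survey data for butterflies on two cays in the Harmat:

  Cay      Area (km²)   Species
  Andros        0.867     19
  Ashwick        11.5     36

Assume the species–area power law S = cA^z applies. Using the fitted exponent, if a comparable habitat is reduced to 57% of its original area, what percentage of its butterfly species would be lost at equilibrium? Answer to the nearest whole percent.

z = ln(36/19) / ln(11.5/0.867) = 0.6391 / 2.5851 = 0.2472
S_new/S_old = (A_new/A_old)^z = 0.57^0.2472 = exp(0.2472 × -0.5621) = 0.8703
Fraction lost = 1 − 0.8703 = 0.1297

13%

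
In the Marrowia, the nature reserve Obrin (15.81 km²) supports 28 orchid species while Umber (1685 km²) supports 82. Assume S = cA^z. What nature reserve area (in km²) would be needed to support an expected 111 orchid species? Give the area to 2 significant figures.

6300 km²

z = ln(82/28) / ln(1685/15.81) = 1.0745 / 4.6689 = 0.2301
c = 28 / 15.81^0.2301 = 28 / 1.888 = 14.83
A = (111/14.83)^(1/0.2301) ⇒ ln A = ln(7.483)/0.2301 = 8.7453
A = e^8.7453 ≈ 6281 km²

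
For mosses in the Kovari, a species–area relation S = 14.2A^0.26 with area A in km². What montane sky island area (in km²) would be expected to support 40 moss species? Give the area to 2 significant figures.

40 = 14.2 × A^0.26  ⇒  A^0.26 = 40/14.2 = 2.817
ln A = ln(2.817) / 0.26 = 1.0356 / 0.26 = 3.9832
A = e^3.9832 ≈ 53.69 km²

54 km²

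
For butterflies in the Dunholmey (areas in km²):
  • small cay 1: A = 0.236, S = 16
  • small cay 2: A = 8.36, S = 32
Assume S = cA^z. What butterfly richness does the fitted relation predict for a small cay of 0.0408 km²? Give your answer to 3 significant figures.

z = ln(32/16) / ln(8.36/0.236) = 0.6931 / 3.5674 = 0.1943
c = 16 / 0.236^0.1943 = 16 / 0.7554 = 21.18
S₃ = 21.18 × 0.0408^0.1943 = 21.18 × 0.5371 ≈ 11.38

11.4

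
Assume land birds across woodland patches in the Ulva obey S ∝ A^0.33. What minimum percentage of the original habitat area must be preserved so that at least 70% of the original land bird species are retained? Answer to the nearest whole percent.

Need (A_new/A_old)^0.33 = 0.7, so A_new/A_old = 0.7^(1/0.33) = 0.7^3.03
ln(A_new/A_old) = ln 0.7 / 0.33 = -0.3567 / 0.33 = -1.0808
A_new/A_old = e^-1.0808 ≈ 0.3393

34%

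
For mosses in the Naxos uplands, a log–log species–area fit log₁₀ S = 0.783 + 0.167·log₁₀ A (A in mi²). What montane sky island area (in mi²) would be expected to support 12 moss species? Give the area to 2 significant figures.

59 mi²

12 = 6.067 × A^0.167  ⇒  A^0.167 = 12/6.067 = 1.978
ln A = ln(1.978) / 0.167 = 0.6820 / 0.167 = 4.0837
A = e^4.0837 ≈ 59.37 mi²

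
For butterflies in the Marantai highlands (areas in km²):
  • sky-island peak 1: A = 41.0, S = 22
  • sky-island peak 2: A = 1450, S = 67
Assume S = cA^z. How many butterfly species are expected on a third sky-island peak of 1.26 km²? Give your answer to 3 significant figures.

z = ln(67/22) / ln(1450/41) = 1.1137 / 3.5657 = 0.3123
c = 22 / 41^0.3123 = 22 / 3.189 = 6.898
S₃ = 6.898 × 1.26^0.3123 = 6.898 × 1.075 ≈ 7.414

7.41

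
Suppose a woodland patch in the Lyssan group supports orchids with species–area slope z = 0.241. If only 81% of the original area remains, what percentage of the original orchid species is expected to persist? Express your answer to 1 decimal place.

S_new/S_old = (A_new/A_old)^z = 0.81^0.241
= exp(0.241 × ln 0.81) = exp(0.241 × -0.2107) = exp(-0.0508) ≈ 0.9505

95.0%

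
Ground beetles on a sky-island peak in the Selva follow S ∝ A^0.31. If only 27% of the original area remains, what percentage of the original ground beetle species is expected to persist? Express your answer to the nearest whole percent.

S_new/S_old = (A_new/A_old)^z = 0.27^0.31
= exp(0.31 × ln 0.27) = exp(0.31 × -1.3093) = exp(-0.4059) ≈ 0.6664

67%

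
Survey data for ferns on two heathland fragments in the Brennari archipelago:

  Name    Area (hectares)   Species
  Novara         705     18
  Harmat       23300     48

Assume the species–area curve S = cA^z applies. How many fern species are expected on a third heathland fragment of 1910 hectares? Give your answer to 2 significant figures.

z = ln(48/18) / ln(23300/705) = 0.9808 / 3.4980 = 0.2804
c = 18 / 705^0.2804 = 18 / 6.29 = 2.862
S₃ = 2.862 × 1910^0.2804 = 2.862 × 8.317 ≈ 23.8

24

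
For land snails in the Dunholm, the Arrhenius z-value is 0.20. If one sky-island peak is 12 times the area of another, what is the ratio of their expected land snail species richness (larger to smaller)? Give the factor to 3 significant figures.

1.64

S₂/S₁ = (A₂/A₁)^z = 12^0.2
ln(S₂/S₁) = 0.2 × ln 12 = 0.2 × 2.4849 = 0.4970
S₂/S₁ = e^0.4970 ≈ 1.644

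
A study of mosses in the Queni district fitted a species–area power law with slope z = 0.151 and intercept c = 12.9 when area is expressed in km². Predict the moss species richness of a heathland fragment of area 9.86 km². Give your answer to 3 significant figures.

S = 12.9 × 9.86^0.151
ln S = ln 12.9 + 0.151 × ln 9.86 = 2.5572 + 0.151 × 2.2885 = 2.9028
S = e^2.9028 ≈ 18.22

18.2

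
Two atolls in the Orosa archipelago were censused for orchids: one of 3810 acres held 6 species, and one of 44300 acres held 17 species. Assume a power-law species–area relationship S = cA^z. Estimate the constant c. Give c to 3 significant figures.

0.181

z = ln(S₂/S₁) / ln(A₂/A₁) = ln(17/6) / ln(44300/3810) = 1.0415 / 2.4534 = 0.4245
c = S₁ / A₁^z = 6 / 3810^0.4245 = 6 / 33.12 = 0.1812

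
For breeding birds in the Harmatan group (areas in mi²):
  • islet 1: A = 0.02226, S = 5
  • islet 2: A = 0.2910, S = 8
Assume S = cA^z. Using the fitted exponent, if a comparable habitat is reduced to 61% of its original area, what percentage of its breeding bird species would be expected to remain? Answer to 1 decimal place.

91.4%

z = ln(8/5) / ln(0.291/0.02226) = 0.4700 / 2.5705 = 0.1828
S_new/S_old = (A_new/A_old)^z = 0.61^0.1828 = exp(0.1828 × -0.4943) = 0.9136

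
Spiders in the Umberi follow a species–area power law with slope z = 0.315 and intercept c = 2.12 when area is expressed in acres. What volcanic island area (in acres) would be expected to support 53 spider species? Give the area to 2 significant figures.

27000 acres

53 = 2.12 × A^0.315  ⇒  A^0.315 = 53/2.12 = 25
ln A = ln(25) / 0.315 = 3.2189 / 0.315 = 10.2187
A = e^10.2187 ≈ 27410 acres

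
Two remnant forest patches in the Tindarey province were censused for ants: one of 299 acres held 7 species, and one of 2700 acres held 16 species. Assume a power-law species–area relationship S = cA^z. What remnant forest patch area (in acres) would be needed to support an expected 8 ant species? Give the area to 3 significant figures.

427 acres

z = ln(16/7) / ln(2700/299) = 0.8267 / 2.2006 = 0.3757
c = 7 / 299^0.3757 = 7 / 8.512 = 0.8224
A = (8/0.8224)^(1/0.3757) ⇒ ln A = ln(9.728)/0.3757 = 6.0559
A = e^6.0559 ≈ 426.6 acres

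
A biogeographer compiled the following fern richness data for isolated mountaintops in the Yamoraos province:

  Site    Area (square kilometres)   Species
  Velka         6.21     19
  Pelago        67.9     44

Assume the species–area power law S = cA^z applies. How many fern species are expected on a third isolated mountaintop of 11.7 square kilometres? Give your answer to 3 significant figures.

23.7

z = ln(44/19) / ln(67.9/6.21) = 0.8398 / 2.3919 = 0.3511
c = 19 / 6.21^0.3511 = 19 / 1.899 = 10.01
S₃ = 10.01 × 11.7^0.3511 = 10.01 × 2.372 ≈ 23.73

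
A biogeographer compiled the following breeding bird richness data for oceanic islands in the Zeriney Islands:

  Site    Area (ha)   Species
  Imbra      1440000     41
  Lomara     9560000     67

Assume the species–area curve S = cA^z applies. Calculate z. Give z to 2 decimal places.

Taking logs: ln S = ln c + z ln A, so z = (ln S₂ − ln S₁)/(ln A₂ − ln A₁).
z = ln(67/41) / ln(9560000/1440000) = ln(1.634) / ln(6.639) = 0.4911 / 1.8929 = 0.2594

0.26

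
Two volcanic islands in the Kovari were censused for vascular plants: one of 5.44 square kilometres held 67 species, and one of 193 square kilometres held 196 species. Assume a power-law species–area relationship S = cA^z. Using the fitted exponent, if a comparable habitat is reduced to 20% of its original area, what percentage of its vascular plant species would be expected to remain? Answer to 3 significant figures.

z = ln(196/67) / ln(193/5.44) = 1.0734 / 3.5689 = 0.3008
S_new/S_old = (A_new/A_old)^z = 0.2^0.3008 = exp(0.3008 × -1.6094) = 0.6163

61.6%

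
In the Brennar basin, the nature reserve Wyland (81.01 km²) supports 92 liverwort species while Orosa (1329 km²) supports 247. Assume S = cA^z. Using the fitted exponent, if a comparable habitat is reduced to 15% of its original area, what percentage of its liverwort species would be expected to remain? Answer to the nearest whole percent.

z = ln(247/92) / ln(1329/81.01) = 0.9876 / 2.7976 = 0.3530
S_new/S_old = (A_new/A_old)^z = 0.15^0.3530 = exp(0.3530 × -1.8971) = 0.5119

51%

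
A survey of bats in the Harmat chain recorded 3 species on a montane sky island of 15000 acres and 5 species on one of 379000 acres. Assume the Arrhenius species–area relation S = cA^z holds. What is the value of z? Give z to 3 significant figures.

Taking logs: ln S = ln c + z ln A, so z = (ln S₂ − ln S₁)/(ln A₂ − ln A₁).
z = ln(5/3) / ln(379000/15000) = ln(1.667) / ln(25.27) = 0.5108 / 3.2295 = 0.1582

0.158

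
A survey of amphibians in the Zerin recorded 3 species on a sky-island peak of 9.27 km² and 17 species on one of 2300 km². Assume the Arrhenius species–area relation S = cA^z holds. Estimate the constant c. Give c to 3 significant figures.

z = ln(S₂/S₁) / ln(A₂/A₁) = ln(17/3) / ln(2300/9.27) = 1.7346 / 5.5139 = 0.3146
c = S₁ / A₁^z = 3 / 9.27^0.3146 = 3 / 2.015 = 1.489

1.49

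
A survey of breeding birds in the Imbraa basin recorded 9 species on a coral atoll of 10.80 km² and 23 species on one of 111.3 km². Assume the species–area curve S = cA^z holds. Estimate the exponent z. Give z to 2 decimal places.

Taking logs: ln S = ln c + z ln A, so z = (ln S₂ − ln S₁)/(ln A₂ − ln A₁).
z = ln(23/9) / ln(111.3/10.8) = ln(2.556) / ln(10.31) = 0.9383 / 2.3327 = 0.4022

0.40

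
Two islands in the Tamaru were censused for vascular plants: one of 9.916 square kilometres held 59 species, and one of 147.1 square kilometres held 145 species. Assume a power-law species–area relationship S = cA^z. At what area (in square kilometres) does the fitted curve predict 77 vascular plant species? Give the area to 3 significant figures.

z = ln(145/59) / ln(147.1/9.916) = 0.8992 / 2.6970 = 0.3334
c = 59 / 9.916^0.3334 = 59 / 2.149 = 27.46
A = (77/27.46)^(1/0.3334) ⇒ ln A = ln(2.804)/0.3334 = 3.0928
A = e^3.0928 ≈ 22.04 square kilometres

22.0 square kilometres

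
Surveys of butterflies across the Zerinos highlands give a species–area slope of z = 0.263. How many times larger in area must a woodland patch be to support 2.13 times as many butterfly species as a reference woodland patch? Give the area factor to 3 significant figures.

17.7

(A₂/A₁)^0.263 = 2.13, so A₂/A₁ = 2.13^(1/0.263) = 2.13^3.802
ln(A₂/A₁) = ln 2.13 / 0.263 = 0.7561 / 0.263 = 2.8750
A₂/A₁ = e^2.8750 ≈ 17.73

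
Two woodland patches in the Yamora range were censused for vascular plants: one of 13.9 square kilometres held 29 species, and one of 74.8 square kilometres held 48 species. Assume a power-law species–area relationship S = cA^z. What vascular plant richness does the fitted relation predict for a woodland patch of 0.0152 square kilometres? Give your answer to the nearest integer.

z = ln(48/29) / ln(74.8/13.9) = 0.5039 / 1.6829 = 0.2994
c = 29 / 13.9^0.2994 = 29 / 2.199 = 13.19
S₃ = 13.19 × 0.0152^0.2994 = 13.19 × 0.2855 ≈ 3.765

4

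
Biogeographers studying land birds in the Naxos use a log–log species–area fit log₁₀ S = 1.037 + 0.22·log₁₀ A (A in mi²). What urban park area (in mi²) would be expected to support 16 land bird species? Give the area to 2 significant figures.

5.7 mi²

16 = 10.89 × A^0.22  ⇒  A^0.22 = 16/10.89 = 1.469
ln A = ln(1.469) / 0.22 = 0.3848 / 0.22 = 1.7491
A = e^1.7491 ≈ 5.75 mi²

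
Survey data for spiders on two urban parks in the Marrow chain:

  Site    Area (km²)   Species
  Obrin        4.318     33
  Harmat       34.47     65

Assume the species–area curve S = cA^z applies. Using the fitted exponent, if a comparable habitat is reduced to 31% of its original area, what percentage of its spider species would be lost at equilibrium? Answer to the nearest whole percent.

32%

z = ln(65/33) / ln(34.47/4.318) = 0.6779 / 2.0773 = 0.3263
S_new/S_old = (A_new/A_old)^z = 0.31^0.3263 = exp(0.3263 × -1.1712) = 0.6824
Fraction lost = 1 − 0.6824 = 0.3176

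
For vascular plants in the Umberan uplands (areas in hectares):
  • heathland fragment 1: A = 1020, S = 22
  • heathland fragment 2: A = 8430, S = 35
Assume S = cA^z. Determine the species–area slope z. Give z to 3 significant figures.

Taking logs: ln S = ln c + z ln A, so z = (ln S₂ − ln S₁)/(ln A₂ − ln A₁).
z = ln(35/22) / ln(8430/1020) = ln(1.591) / ln(8.265) = 0.4643 / 2.1120 = 0.2198

0.220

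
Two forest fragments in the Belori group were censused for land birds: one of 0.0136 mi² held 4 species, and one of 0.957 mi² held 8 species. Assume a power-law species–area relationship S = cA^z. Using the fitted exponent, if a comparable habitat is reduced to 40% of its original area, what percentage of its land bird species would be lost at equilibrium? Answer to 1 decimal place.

13.9%

z = ln(8/4) / ln(0.957/0.0136) = 0.6931 / 4.2537 = 0.1630
S_new/S_old = (A_new/A_old)^z = 0.4^0.1630 = exp(0.1630 × -0.9163) = 0.8613
Fraction lost = 1 − 0.8613 = 0.1387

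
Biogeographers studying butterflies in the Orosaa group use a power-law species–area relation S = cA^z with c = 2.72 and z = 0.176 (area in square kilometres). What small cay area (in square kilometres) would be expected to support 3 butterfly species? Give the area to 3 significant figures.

3 = 2.72 × A^0.176  ⇒  A^0.176 = 3/2.72 = 1.103
ln A = ln(1.103) / 0.176 = 0.0980 / 0.176 = 0.5567
A = e^0.5567 ≈ 1.745 square kilometres

1.74 square kilometres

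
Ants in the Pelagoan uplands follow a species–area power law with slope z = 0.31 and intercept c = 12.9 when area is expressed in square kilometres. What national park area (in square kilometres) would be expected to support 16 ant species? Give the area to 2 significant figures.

2.0 square kilometres

16 = 12.9 × A^0.31  ⇒  A^0.31 = 16/12.9 = 1.24
ln A = ln(1.24) / 0.31 = 0.2154 / 0.31 = 0.6947
A = e^0.6947 ≈ 2.003 square kilometres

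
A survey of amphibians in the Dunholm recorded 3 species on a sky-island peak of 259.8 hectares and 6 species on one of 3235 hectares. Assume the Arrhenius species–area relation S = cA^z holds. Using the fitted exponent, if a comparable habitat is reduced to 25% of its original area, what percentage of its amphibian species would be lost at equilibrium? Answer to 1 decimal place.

31.7%

z = ln(6/3) / ln(3235/259.8) = 0.6931 / 2.5219 = 0.2749
S_new/S_old = (A_new/A_old)^z = 0.25^0.2749 = exp(0.2749 × -1.3863) = 0.6832
Fraction lost = 1 − 0.6832 = 0.3168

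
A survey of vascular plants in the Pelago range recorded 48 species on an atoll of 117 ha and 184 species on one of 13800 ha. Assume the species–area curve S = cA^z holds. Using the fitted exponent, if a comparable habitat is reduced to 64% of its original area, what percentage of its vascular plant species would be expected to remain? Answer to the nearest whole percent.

z = ln(184/48) / ln(13800/117) = 1.3437 / 4.7702 = 0.2817
S_new/S_old = (A_new/A_old)^z = 0.64^0.2817 = exp(0.2817 × -0.4463) = 0.8819

88%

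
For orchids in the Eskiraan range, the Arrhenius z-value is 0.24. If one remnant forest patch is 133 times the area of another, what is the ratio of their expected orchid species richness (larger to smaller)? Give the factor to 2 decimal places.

3.23

S₂/S₁ = (A₂/A₁)^z = 133^0.24
ln(S₂/S₁) = 0.24 × ln 133 = 0.24 × 4.8903 = 1.1737
S₂/S₁ = e^1.1737 ≈ 3.234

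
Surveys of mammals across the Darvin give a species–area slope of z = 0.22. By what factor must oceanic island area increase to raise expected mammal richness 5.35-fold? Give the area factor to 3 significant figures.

(A₂/A₁)^0.22 = 5.35, so A₂/A₁ = 5.35^(1/0.22) = 5.35^4.545
ln(A₂/A₁) = ln 5.35 / 0.22 = 1.6771 / 0.22 = 7.6232
A₂/A₁ = e^7.6232 ≈ 2045

2050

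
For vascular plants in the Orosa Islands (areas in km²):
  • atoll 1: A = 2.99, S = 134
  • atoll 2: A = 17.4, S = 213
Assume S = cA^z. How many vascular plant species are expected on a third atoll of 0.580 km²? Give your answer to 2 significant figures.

z = ln(213/134) / ln(17.4/2.99) = 0.4635 / 1.7612 = 0.2631
c = 134 / 2.99^0.2631 = 134 / 1.334 = 100.4
S₃ = 100.4 × 0.58^0.2631 = 100.4 × 0.8665 ≈ 87.03

87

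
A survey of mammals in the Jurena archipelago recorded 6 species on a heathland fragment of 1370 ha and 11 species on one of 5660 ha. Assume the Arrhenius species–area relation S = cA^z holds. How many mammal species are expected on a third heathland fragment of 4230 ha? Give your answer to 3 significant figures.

z = ln(11/6) / ln(5660/1370) = 0.6061 / 1.4186 = 0.4273
c = 6 / 1370^0.4273 = 6 / 21.89 = 0.2741
S₃ = 0.2741 × 4230^0.4273 = 0.2741 × 35.44 ≈ 9.713

9.71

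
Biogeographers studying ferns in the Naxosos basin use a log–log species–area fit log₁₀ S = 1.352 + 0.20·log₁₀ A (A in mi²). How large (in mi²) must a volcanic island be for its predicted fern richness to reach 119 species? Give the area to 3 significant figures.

4150 mi²

119 = 22.49 × A^0.2  ⇒  A^0.2 = 119/22.49 = 5.291
ln A = ln(5.291) / 0.2 = 1.6660 / 0.2 = 8.3301
A = e^8.3301 ≈ 4147 mi²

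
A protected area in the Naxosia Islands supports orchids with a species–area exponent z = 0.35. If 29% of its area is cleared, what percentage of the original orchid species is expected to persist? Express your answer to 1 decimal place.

88.7%

S_new/S_old = (A_new/A_old)^z = 0.71^0.35
= exp(0.35 × ln 0.71) = exp(0.35 × -0.3425) = exp(-0.1199) ≈ 0.887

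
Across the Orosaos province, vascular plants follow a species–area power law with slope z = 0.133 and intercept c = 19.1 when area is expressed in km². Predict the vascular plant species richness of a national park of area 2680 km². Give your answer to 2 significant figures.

S = 19.1 × 2680^0.133
ln S = ln 19.1 + 0.133 × ln 2680 = 2.9497 + 0.133 × 7.8936 = 3.9995
S = e^3.9995 ≈ 54.57

55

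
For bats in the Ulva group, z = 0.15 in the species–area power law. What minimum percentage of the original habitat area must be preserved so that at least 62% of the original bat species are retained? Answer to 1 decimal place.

Need (A_new/A_old)^0.15 = 0.62, so A_new/A_old = 0.62^(1/0.15) = 0.62^6.667
ln(A_new/A_old) = ln 0.62 / 0.15 = -0.4780 / 0.15 = -3.1869
A_new/A_old = e^-3.1869 ≈ 0.0413

4.1%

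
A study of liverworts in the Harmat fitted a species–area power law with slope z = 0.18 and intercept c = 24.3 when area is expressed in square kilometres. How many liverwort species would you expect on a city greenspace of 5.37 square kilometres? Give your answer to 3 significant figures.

S = 24.3 × 5.37^0.18 = 24.3 × 1.353 ≈ 32.89

32.9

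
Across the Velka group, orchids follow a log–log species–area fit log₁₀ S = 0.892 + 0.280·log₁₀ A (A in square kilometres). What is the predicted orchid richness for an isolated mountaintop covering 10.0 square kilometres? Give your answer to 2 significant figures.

S = 7.798 × 10^0.28
ln S = ln 7.798 + 0.28 × ln 10 = 2.0539 + 0.28 × 2.3026 = 2.6986
S = e^2.6986 ≈ 14.86

15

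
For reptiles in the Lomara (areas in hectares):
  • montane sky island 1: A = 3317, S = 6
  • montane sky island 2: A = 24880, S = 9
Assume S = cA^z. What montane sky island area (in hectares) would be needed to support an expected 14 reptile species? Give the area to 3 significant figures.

224000 hectares

z = ln(9/6) / ln(24880/3317) = 0.4055 / 2.0150 = 0.2012
c = 6 / 3317^0.2012 = 6 / 5.11 = 1.174
A = (14/1.174)^(1/0.2012) ⇒ ln A = ln(11.92)/0.2012 = 12.3176
A = e^12.3176 ≈ 223587 hectares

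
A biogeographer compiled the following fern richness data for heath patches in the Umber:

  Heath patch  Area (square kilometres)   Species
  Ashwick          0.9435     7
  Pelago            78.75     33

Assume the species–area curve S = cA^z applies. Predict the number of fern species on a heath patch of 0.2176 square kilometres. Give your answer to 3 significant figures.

z = ln(33/7) / ln(78.75/0.9435) = 1.5506 / 4.4244 = 0.3505
c = 7 / 0.9435^0.3505 = 7 / 0.9798 = 7.144
S₃ = 7.144 × 0.2176^0.3505 = 7.144 × 0.586 ≈ 4.186

4.19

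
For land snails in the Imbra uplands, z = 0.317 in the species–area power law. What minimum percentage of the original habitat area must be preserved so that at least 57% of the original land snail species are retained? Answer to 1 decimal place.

Need (A_new/A_old)^0.317 = 0.57, so A_new/A_old = 0.57^(1/0.317) = 0.57^3.155
ln(A_new/A_old) = ln 0.57 / 0.317 = -0.5621 / 0.317 = -1.7732
A_new/A_old = e^-1.7732 ≈ 0.1698

17.0%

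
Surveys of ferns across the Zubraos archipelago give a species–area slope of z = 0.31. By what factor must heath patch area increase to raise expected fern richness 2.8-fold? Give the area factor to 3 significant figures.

(A₂/A₁)^0.31 = 2.8, so A₂/A₁ = 2.8^(1/0.31) = 2.8^3.226
ln(A₂/A₁) = ln 2.8 / 0.31 = 1.0296 / 0.31 = 3.3214
A₂/A₁ = e^3.3214 ≈ 27.7

27.7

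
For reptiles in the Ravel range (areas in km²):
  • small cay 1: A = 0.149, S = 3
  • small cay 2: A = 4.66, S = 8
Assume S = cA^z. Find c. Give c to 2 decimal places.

z = ln(S₂/S₁) / ln(A₂/A₁) = ln(8/3) / ln(4.66/0.149) = 0.9808 / 3.4428 = 0.2849
c = S₁ / A₁^z = 3 / 0.149^0.2849 = 3 / 0.5814 = 5.16

5.16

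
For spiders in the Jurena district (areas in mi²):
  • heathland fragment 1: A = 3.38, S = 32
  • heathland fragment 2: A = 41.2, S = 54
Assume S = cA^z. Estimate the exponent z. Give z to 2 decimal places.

Taking logs: ln S = ln c + z ln A, so z = (ln S₂ − ln S₁)/(ln A₂ − ln A₁).
z = ln(54/32) / ln(41.2/3.38) = ln(1.688) / ln(12.19) = 0.5232 / 2.5006 = 0.2093

0.21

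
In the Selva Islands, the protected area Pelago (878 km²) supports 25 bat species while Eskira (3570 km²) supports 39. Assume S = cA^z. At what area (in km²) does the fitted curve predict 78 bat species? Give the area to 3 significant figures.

31800 km²

z = ln(39/25) / ln(3570/878) = 0.4447 / 1.4027 = 0.3170
c = 25 / 878^0.3170 = 25 / 8.574 = 2.916
A = (78/2.916)^(1/0.3170) ⇒ ln A = ln(26.75)/0.3170 = 10.3667
A = e^10.3667 ≈ 31784 km²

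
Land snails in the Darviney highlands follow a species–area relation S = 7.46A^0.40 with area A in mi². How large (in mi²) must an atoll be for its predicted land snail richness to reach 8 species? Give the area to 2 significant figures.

8 = 7.46 × A^0.4  ⇒  A^0.4 = 8/7.46 = 1.072
ln A = ln(1.072) / 0.4 = 0.0699 / 0.4 = 0.1747
A = e^0.1747 ≈ 1.191 mi²

1.2 mi²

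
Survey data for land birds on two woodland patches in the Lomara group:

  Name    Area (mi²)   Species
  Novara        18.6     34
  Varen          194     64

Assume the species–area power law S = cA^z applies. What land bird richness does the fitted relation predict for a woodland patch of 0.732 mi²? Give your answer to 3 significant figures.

14.2

z = ln(64/34) / ln(194/18.6) = 0.6325 / 2.3447 = 0.2698
c = 34 / 18.6^0.2698 = 34 / 2.2 = 15.45
S₃ = 15.45 × 0.732^0.2698 = 15.45 × 0.9193 ≈ 14.21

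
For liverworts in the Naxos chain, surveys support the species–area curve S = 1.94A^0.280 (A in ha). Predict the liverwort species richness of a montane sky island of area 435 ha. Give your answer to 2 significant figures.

S = 1.94 × 435^0.28
ln S = ln 1.94 + 0.28 × ln 435 = 0.6627 + 0.28 × 6.0753 = 2.3638
S = e^2.3638 ≈ 10.63

11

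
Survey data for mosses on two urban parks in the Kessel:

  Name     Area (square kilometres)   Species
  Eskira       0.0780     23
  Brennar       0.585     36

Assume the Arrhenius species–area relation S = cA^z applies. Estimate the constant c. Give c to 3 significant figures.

40.6

z = ln(S₂/S₁) / ln(A₂/A₁) = ln(36/23) / ln(0.585/0.078) = 0.4480 / 2.0149 = 0.2224
c = S₁ / A₁^z = 23 / 0.078^0.2224 = 23 / 0.5671 = 40.56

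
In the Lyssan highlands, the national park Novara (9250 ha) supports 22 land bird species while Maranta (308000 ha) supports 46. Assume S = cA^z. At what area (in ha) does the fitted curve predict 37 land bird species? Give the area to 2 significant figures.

110000 ha

z = ln(46/22) / ln(308000/9250) = 0.7376 / 3.5055 = 0.2104
c = 22 / 9250^0.2104 = 22 / 6.832 = 3.22
A = (37/3.22)^(1/0.2104) ⇒ ln A = ln(11.49)/0.2104 = 11.6031
A = e^11.6031 ≈ 109438 ha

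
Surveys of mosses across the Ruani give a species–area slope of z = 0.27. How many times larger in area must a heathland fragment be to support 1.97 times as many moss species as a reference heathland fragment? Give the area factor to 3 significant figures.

12.3

(A₂/A₁)^0.27 = 1.97, so A₂/A₁ = 1.97^(1/0.27) = 1.97^3.704
ln(A₂/A₁) = ln 1.97 / 0.27 = 0.6780 / 0.27 = 2.5112
A₂/A₁ = e^2.5112 ≈ 12.32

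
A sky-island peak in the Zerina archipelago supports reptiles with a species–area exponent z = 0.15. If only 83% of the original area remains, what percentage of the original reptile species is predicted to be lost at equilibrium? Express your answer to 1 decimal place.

S_new/S_old = (A_new/A_old)^z = 0.83^0.15
= exp(0.15 × ln 0.83) = exp(0.15 × -0.1863) = exp(-0.0279) ≈ 0.9724
Fraction lost = 1 − 0.9724 = 0.02756

2.8%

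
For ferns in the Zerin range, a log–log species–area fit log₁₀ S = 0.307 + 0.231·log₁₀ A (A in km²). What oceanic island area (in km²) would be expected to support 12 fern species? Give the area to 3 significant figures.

12 = 2.028 × A^0.231  ⇒  A^0.231 = 12/2.028 = 5.918
ln A = ln(5.918) / 0.231 = 1.7780 / 0.231 = 7.6970
A = e^7.6970 ≈ 2202 km²

2200 km²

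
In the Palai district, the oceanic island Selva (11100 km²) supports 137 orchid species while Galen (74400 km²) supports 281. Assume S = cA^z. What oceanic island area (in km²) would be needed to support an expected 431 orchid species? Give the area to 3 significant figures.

z = ln(281/137) / ln(74400/11100) = 0.7184 / 1.9025 = 0.3776
c = 137 / 11100^0.3776 = 137 / 33.69 = 4.067
A = (431/4.067)^(1/0.3776) ⇒ ln A = ln(106)/0.3776 = 12.3501
A = e^12.3501 ≈ 230973 km²

231000 km²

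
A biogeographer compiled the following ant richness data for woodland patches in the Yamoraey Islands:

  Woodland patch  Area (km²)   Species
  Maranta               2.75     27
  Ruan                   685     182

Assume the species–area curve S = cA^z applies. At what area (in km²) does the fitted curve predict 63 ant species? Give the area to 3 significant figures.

z = ln(182/27) / ln(685/2.75) = 1.9082 / 5.5178 = 0.3458
c = 27 / 2.75^0.3458 = 27 / 1.419 = 19.03
A = (63/19.03)^(1/0.3458) ⇒ ln A = ln(3.311)/0.3458 = 3.4617
A = e^3.4617 ≈ 31.87 km²

31.9 km²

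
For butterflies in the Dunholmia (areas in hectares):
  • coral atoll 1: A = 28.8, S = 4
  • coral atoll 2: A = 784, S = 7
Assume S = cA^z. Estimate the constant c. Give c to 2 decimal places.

z = ln(S₂/S₁) / ln(A₂/A₁) = ln(7/4) / ln(784/28.8) = 0.5596 / 3.3040 = 0.1694
c = S₁ / A₁^z = 4 / 28.8^0.1694 = 4 / 1.767 = 2.264

2.26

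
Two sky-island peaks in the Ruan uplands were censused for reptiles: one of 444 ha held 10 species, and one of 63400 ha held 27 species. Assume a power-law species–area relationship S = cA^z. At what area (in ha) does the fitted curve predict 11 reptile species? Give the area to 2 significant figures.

z = ln(27/10) / ln(63400/444) = 0.9933 / 4.9614 = 0.2002
c = 10 / 444^0.2002 = 10 / 3.388 = 2.951
A = (11/2.951)^(1/0.2002) ⇒ ln A = ln(3.727)/0.2002 = 6.5719
A = e^6.5719 ≈ 714.7 ha

710 ha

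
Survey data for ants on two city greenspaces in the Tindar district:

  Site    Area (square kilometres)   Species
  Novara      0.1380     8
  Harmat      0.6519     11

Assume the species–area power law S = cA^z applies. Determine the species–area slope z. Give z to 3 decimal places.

0.205

Taking logs: ln S = ln c + z ln A, so z = (ln S₂ − ln S₁)/(ln A₂ − ln A₁).
z = ln(11/8) / ln(0.6519/0.138) = ln(1.375) / ln(4.724) = 0.3185 / 1.5526 = 0.2051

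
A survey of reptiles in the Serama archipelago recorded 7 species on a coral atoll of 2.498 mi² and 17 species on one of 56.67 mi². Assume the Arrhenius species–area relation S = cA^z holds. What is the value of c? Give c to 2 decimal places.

5.40

z = ln(S₂/S₁) / ln(A₂/A₁) = ln(17/7) / ln(56.67/2.498) = 0.8873 / 3.1218 = 0.2842
c = S₁ / A₁^z = 7 / 2.498^0.2842 = 7 / 1.297 = 5.396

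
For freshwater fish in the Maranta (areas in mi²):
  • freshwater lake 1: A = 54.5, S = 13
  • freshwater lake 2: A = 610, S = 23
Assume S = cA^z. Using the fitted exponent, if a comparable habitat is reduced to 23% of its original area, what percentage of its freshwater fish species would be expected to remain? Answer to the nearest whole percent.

z = ln(23/13) / ln(610/54.5) = 0.5705 / 2.4153 = 0.2362
S_new/S_old = (A_new/A_old)^z = 0.23^0.2362 = exp(0.2362 × -1.4697) = 0.7067

71%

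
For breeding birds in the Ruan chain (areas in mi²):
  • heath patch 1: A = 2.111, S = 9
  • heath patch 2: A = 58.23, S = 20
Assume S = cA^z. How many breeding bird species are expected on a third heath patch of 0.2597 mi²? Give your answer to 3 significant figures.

z = ln(20/9) / ln(58.23/2.111) = 0.7985 / 3.3172 = 0.2407
c = 9 / 2.111^0.2407 = 9 / 1.197 = 7.519
S₃ = 7.519 × 0.2597^0.2407 = 7.519 × 0.7229 ≈ 5.435

5.43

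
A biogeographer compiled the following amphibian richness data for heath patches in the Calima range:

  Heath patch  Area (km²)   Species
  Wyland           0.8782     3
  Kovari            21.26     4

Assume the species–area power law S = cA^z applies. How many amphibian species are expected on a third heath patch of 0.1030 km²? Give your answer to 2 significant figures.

2.5

z = ln(4/3) / ln(21.26/0.8782) = 0.2877 / 3.1867 = 0.0903
c = 3 / 0.8782^0.0903 = 3 / 0.9883 = 3.035
S₃ = 3.035 × 0.103^0.0903 = 3.035 × 0.8145 ≈ 2.472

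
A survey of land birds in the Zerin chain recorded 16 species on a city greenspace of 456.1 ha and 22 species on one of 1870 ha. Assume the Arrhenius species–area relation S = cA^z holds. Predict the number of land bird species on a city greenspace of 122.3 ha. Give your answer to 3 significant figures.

z = ln(22/16) / ln(1870/456.1) = 0.3185 / 1.4110 = 0.2257
c = 16 / 456.1^0.2257 = 16 / 3.982 = 4.018
S₃ = 4.018 × 122.3^0.2257 = 4.018 × 2.959 ≈ 11.89

11.9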